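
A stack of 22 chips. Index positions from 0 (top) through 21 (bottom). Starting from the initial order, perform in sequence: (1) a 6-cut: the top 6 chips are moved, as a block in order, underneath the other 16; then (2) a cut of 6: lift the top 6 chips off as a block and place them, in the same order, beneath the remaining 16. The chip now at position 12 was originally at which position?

Undo the operations in reverse order, starting from position 12:
  undo op 2 (cut 6): 12 ← 18
  undo op 1 (cut 6): 18 ← 2
So the chip at position 12 came from original position 2.

2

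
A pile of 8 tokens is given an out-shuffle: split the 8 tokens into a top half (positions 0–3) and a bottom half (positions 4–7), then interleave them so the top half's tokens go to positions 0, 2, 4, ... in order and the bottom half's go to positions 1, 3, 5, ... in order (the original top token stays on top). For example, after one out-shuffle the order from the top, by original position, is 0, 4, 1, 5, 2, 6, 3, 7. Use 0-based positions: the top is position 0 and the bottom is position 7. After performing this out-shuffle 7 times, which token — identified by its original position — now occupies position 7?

7

Work backwards from position 7, undoing one out-shuffle at a time:
7 ← 7 ← 7 ← 7 ← 7 ← 7 ← 7 ← 7
So the token now at position 7 started at position 7.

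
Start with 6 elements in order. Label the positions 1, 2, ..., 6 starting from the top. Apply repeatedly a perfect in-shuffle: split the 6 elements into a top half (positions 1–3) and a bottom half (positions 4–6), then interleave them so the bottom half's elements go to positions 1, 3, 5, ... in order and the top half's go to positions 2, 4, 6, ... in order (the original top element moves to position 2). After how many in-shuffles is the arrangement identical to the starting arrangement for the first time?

The in-shuffle permutes the 6 positions with cycle lengths [3, 3].
Every element is home exactly when every cycle has completed a whole number of laps, i.e. after lcm(3) = 3 in-shuffles.

3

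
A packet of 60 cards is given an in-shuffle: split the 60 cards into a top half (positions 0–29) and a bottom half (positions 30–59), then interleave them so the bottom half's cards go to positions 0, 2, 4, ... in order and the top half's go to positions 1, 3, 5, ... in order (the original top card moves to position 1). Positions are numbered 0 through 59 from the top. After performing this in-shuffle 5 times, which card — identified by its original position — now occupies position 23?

Work backwards from position 23, undoing one in-shuffle at a time:
23 ← 11 ← 5 ← 2 ← 31 ← 15
So the card now at position 23 started at position 15.

15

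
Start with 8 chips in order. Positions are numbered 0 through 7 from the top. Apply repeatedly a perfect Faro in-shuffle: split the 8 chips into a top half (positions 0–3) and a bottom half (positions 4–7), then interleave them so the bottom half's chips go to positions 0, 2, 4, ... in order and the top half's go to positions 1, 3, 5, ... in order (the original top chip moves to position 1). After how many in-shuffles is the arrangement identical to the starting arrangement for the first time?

The in-shuffle permutes the 8 positions with cycle lengths [2, 6].
Every chip is home exactly when every cycle has completed a whole number of laps, i.e. after lcm(2, 6) = 6 in-shuffles.

6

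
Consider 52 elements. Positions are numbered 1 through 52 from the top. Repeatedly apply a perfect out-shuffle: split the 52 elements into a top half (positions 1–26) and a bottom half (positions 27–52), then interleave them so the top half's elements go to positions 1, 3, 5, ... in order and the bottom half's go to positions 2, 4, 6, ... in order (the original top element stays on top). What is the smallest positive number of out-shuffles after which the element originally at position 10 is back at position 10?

8

Follow position 10 under repeated out-shuffles:
10 → 19 → 37 → 22 → 43 → 34 → 16 → 31 → 10
It first returns after 8 out-shuffles.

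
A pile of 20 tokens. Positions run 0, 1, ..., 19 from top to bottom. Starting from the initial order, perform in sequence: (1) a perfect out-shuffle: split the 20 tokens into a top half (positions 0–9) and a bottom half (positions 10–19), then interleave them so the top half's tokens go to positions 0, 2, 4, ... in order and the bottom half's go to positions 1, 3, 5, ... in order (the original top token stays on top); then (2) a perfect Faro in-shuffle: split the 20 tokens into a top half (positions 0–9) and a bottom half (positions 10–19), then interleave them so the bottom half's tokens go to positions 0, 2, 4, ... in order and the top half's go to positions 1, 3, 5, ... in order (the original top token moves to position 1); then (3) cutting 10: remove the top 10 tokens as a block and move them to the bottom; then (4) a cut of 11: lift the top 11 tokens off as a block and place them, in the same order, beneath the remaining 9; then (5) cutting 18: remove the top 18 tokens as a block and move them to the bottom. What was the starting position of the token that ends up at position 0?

14

Undo the operations in reverse order, starting from position 0:
  undo op 5 (cut 18): 0 ← 18
  undo op 4 (cut 11): 18 ← 9
  undo op 3 (cut 10): 9 ← 19
  undo op 2 (in-shuffle, from top half): 19 ← 9
  undo op 1 (out-shuffle, from bottom half): 9 ← 14
So the token at position 0 came from original position 14.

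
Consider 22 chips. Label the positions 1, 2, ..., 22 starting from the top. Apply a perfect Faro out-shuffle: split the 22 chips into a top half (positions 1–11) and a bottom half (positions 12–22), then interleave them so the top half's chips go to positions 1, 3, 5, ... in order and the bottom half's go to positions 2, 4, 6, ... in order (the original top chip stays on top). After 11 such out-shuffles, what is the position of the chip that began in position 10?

Track the chip's position through each out-shuffle:
10 → 19 → 16 → 10 → 19 → 16 → 10 → 19 → 16 → 10 → 19 → 16

16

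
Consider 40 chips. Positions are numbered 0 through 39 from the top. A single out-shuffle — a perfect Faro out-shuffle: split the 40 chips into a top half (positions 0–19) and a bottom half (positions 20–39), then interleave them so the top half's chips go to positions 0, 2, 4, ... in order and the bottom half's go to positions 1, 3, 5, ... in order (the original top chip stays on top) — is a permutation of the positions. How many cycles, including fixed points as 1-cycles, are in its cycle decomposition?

Trace each unvisited position around until it returns:
(0) (1 2 4 8 16 32 ... len 12) (3 6 12 24 9 18 ... len 12) (7 14 28 17 34 29 ... len 12) (13 26) (39)
6 cycles in total.

6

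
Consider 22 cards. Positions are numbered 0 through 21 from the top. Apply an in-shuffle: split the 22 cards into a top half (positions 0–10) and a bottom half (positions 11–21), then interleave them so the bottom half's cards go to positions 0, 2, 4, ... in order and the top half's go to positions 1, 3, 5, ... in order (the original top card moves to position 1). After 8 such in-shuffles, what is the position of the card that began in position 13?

Track the card's position through each in-shuffle:
13 → 4 → 9 → 19 → 16 → 10 → 21 → 20 → 18

18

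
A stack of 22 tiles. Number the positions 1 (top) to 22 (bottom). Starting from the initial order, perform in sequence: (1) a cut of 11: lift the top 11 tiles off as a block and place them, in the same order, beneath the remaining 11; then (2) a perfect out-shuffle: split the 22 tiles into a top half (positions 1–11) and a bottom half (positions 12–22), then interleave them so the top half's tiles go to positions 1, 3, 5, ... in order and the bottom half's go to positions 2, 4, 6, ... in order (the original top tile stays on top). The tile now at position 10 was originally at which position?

5

Undo the operations in reverse order, starting from position 10:
  undo op 2 (out-shuffle, from bottom half): 10 ← 16
  undo op 1 (cut 11): 16 ← 5
So the tile at position 10 came from original position 5.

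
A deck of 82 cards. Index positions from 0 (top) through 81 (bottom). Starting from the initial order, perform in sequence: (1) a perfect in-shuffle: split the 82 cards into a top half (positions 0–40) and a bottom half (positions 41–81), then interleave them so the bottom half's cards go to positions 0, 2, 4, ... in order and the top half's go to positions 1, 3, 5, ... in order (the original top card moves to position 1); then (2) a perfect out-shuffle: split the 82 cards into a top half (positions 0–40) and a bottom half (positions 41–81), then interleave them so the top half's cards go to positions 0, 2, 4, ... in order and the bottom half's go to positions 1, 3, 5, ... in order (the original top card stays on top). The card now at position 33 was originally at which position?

Undo the operations in reverse order, starting from position 33:
  undo op 2 (out-shuffle, from bottom half): 33 ← 57
  undo op 1 (in-shuffle, from top half): 57 ← 28
So the card at position 33 came from original position 28.

28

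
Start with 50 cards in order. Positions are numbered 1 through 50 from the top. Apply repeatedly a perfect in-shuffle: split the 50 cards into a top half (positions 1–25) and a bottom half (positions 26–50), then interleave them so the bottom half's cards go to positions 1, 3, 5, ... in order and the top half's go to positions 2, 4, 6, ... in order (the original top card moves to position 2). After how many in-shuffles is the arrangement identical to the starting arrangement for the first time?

8

The in-shuffle permutes the 50 positions with cycle lengths [2, 8, 8, 8, 8, 8, 8].
Every card is home exactly when every cycle has completed a whole number of laps, i.e. after lcm(2, 8) = 8 in-shuffles.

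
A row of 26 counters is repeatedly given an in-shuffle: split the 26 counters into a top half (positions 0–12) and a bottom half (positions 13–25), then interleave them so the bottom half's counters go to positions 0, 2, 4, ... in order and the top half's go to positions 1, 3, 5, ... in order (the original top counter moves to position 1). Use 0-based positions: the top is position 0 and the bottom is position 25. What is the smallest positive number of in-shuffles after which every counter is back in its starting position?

The in-shuffle permutes the 26 positions with cycle lengths [2, 6, 18].
Every counter is home exactly when every cycle has completed a whole number of laps, i.e. after lcm(2, 6, 18) = 18 in-shuffles.

18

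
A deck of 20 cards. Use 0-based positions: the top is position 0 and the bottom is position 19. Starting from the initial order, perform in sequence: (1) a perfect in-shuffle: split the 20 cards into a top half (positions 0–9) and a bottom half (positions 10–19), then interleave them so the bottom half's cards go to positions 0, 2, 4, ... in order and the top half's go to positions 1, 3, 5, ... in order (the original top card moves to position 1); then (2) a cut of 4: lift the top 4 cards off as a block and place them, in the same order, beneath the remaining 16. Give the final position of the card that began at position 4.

Track the card from position 4 forward through each operation:
  after op 1 (in-shuffle): 4 → 9
  after op 2 (cut 4): 9 → 5

5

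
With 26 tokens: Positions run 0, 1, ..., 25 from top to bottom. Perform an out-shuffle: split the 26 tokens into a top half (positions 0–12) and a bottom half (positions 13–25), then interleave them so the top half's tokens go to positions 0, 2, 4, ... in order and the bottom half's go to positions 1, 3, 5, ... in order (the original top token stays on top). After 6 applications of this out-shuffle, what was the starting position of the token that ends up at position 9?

6

Work backwards from position 9, undoing one out-shuffle at a time:
9 ← 17 ← 21 ← 23 ← 24 ← 12 ← 6
So the token now at position 9 started at position 6.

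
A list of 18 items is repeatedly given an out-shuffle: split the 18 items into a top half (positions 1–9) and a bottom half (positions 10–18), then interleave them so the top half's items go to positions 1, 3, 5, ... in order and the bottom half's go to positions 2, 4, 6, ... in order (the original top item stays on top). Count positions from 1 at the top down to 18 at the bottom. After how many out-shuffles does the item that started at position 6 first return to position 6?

Follow position 6 under repeated out-shuffles:
6 → 11 → 4 → 7 → 13 → 8 → 15 → 12 → 6
It first returns after 8 out-shuffles.

8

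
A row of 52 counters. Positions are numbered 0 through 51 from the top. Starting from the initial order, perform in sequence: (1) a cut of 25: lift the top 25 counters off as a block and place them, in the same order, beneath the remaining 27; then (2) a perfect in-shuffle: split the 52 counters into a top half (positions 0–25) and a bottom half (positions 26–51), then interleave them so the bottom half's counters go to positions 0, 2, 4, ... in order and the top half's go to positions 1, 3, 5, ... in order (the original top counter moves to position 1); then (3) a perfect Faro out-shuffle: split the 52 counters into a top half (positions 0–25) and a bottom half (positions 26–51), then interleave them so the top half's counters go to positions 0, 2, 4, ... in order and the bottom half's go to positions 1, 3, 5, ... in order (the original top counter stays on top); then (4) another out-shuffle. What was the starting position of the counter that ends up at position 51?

Undo the operations in reverse order, starting from position 51:
  undo op 4 (out-shuffle, from bottom half): 51 ← 51
  undo op 3 (out-shuffle, from bottom half): 51 ← 51
  undo op 2 (in-shuffle, from top half): 51 ← 25
  undo op 1 (cut 25): 25 ← 50
So the counter at position 51 came from original position 50.

50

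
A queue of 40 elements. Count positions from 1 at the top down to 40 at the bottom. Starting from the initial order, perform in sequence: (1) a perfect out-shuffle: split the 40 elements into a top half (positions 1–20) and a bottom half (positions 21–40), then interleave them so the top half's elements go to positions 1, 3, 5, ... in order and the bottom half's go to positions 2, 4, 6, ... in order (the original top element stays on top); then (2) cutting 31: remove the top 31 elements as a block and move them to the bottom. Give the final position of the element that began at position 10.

28

Track the element from position 10 forward through each operation:
  after op 1 (out-shuffle): 10 → 19
  after op 2 (cut 31): 19 → 28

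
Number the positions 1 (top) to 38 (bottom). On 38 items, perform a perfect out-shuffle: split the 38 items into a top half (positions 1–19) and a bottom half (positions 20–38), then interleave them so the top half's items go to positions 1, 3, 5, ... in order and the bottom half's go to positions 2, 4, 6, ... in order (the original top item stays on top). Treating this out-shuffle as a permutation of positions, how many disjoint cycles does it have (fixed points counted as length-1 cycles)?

3

Trace each unvisited position around until it returns:
(1) (2 3 5 9 17 33 ... len 36) (38)
3 cycles in total.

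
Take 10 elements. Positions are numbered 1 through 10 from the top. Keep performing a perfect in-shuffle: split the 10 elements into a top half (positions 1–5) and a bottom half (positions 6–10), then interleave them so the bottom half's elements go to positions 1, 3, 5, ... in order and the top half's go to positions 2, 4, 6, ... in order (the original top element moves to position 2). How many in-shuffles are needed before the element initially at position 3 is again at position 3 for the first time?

Follow position 3 under repeated in-shuffles:
3 → 6 → 1 → 2 → 4 → 8 → 5 → 10 → 9 → 7 → 3
It first returns after 10 in-shuffles.

10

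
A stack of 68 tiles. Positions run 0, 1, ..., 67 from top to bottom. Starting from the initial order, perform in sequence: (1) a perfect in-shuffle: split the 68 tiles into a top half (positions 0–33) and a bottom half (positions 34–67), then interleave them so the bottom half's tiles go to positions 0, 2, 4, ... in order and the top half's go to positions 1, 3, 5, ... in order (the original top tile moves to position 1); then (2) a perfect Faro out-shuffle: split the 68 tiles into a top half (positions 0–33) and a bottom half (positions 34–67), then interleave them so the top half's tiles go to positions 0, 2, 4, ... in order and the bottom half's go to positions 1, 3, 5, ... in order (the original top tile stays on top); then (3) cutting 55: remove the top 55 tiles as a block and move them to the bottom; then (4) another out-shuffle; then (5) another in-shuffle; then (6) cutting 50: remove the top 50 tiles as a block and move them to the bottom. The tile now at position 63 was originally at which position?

16

Undo the operations in reverse order, starting from position 63:
  undo op 6 (cut 50): 63 ← 45
  undo op 5 (in-shuffle, from top half): 45 ← 22
  undo op 4 (out-shuffle, from top half): 22 ← 11
  undo op 3 (cut 55): 11 ← 66
  undo op 2 (out-shuffle, from top half): 66 ← 33
  undo op 1 (in-shuffle, from top half): 33 ← 16
So the tile at position 63 came from original position 16.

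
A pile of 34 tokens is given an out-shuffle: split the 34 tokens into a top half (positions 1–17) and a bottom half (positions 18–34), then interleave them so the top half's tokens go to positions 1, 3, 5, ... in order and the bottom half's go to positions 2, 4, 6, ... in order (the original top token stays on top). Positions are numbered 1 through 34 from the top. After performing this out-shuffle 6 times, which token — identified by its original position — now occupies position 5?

Work backwards from position 5, undoing one out-shuffle at a time:
5 ← 3 ← 2 ← 18 ← 26 ← 30 ← 32
So the token now at position 5 started at position 32.

32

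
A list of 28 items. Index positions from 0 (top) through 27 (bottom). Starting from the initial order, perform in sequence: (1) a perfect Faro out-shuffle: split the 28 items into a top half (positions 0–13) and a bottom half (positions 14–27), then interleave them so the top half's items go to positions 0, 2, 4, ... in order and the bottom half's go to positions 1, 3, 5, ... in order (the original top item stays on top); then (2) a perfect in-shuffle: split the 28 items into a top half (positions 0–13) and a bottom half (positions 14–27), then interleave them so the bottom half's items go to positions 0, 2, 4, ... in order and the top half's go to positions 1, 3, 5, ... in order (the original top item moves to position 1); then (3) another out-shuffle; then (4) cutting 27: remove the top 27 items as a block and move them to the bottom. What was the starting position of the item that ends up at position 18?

Undo the operations in reverse order, starting from position 18:
  undo op 4 (cut 27): 18 ← 17
  undo op 3 (out-shuffle, from bottom half): 17 ← 22
  undo op 2 (in-shuffle, from bottom half): 22 ← 25
  undo op 1 (out-shuffle, from bottom half): 25 ← 26
So the item at position 18 came from original position 26.

26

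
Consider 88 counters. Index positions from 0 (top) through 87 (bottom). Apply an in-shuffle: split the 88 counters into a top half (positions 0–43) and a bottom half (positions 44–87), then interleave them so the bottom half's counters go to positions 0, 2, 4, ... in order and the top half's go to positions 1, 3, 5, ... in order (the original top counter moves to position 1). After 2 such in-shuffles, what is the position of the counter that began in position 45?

5

Track the counter's position through each in-shuffle:
45 → 2 → 5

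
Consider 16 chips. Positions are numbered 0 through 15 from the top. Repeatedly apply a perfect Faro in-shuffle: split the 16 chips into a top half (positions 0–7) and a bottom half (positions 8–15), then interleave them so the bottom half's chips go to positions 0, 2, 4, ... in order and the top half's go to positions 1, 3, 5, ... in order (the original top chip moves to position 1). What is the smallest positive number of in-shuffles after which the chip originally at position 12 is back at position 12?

8

Follow position 12 under repeated in-shuffles:
12 → 8 → 0 → 1 → 3 → 7 → 15 → 14 → 12
It first returns after 8 in-shuffles.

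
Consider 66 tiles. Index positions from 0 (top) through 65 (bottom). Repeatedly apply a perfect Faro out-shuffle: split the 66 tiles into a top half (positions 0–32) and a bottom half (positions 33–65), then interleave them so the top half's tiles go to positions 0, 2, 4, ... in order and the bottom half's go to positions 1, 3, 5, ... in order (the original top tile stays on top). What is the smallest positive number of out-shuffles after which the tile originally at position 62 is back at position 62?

Follow position 62 under repeated out-shuffles:
62 → 59 → 53 → 41 → 17 → 34 → 3 → 6 → 12 → 24 → 48 → 31 → 62
It first returns after 12 out-shuffles.

12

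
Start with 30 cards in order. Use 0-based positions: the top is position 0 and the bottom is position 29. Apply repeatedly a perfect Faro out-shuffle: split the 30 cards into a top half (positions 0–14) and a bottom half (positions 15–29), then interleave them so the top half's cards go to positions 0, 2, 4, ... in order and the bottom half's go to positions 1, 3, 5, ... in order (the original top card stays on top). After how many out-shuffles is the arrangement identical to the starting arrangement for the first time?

28

The out-shuffle permutes the 30 positions with cycle lengths [1, 1, 28].
Every card is home exactly when every cycle has completed a whole number of laps, i.e. after lcm(1, 28) = 28 out-shuffles.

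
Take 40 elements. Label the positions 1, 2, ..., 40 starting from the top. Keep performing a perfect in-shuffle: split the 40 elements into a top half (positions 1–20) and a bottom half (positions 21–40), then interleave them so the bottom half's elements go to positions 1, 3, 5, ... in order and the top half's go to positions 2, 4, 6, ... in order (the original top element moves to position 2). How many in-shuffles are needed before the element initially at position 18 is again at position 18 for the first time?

20

Follow position 18 under repeated in-shuffles:
18 → 36 → 31 → 21 → 1 → 2 → 4 → 8 → 16 → 32 → 23 → 5 → 10 → 20 → 40 → 39 → 37 → 33 → 25 → 9 → 18
It first returns after 20 in-shuffles.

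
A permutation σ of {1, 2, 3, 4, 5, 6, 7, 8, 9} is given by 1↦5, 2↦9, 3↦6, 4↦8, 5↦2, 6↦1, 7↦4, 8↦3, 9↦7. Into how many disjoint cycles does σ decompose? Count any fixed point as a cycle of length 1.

1

Cycle decomposition: (1 5 2 9 7 4 8 3 6).
1 cycle.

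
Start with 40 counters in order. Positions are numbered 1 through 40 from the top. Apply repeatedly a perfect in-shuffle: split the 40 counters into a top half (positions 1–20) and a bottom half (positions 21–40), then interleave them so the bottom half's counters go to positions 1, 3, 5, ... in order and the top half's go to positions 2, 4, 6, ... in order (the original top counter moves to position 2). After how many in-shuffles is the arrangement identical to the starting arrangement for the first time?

The in-shuffle permutes the 40 positions with cycle lengths [20, 20].
Every counter is home exactly when every cycle has completed a whole number of laps, i.e. after lcm(20) = 20 in-shuffles.

20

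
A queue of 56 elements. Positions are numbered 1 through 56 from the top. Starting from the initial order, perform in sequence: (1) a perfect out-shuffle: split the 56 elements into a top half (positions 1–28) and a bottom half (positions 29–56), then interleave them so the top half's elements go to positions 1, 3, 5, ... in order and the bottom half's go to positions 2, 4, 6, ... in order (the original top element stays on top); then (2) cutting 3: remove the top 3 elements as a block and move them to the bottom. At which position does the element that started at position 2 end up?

Track the element from position 2 forward through each operation:
  after op 1 (out-shuffle): 2 → 3
  after op 2 (cut 3): 3 → 56

56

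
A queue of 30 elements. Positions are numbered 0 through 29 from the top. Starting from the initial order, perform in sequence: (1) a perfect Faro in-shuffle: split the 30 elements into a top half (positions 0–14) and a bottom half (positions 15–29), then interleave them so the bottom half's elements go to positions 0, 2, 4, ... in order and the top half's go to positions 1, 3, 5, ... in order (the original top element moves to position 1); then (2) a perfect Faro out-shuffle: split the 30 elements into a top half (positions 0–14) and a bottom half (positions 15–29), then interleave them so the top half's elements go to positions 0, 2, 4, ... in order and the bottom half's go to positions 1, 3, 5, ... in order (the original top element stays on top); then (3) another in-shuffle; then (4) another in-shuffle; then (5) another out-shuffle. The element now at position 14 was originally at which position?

Undo the operations in reverse order, starting from position 14:
  undo op 5 (out-shuffle, from top half): 14 ← 7
  undo op 4 (in-shuffle, from top half): 7 ← 3
  undo op 3 (in-shuffle, from top half): 3 ← 1
  undo op 2 (out-shuffle, from bottom half): 1 ← 15
  undo op 1 (in-shuffle, from top half): 15 ← 7
So the element at position 14 came from original position 7.

7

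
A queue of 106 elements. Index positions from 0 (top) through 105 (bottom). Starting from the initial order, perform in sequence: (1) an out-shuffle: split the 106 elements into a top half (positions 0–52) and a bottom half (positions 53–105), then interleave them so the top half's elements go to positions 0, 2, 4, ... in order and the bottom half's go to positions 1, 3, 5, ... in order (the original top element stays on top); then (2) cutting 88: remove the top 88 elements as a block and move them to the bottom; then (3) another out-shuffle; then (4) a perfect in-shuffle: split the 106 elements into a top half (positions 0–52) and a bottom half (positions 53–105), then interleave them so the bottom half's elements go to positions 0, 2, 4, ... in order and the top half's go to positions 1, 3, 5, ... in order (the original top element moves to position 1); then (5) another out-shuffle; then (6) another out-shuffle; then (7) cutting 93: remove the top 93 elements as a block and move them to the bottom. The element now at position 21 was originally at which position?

Undo the operations in reverse order, starting from position 21:
  undo op 7 (cut 93): 21 ← 8
  undo op 6 (out-shuffle, from top half): 8 ← 4
  undo op 5 (out-shuffle, from top half): 4 ← 2
  undo op 4 (in-shuffle, from bottom half): 2 ← 54
  undo op 3 (out-shuffle, from top half): 54 ← 27
  undo op 2 (cut 88): 27 ← 9
  undo op 1 (out-shuffle, from bottom half): 9 ← 57
So the element at position 21 came from original position 57.

57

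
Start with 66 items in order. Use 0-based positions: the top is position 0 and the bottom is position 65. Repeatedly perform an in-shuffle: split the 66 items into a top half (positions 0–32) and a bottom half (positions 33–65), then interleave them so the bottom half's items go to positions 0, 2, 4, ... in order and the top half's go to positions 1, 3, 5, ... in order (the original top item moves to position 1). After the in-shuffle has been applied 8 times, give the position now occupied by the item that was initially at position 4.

6

Track the item's position through each in-shuffle:
4 → 9 → 19 → 39 → 12 → 25 → 51 → 36 → 6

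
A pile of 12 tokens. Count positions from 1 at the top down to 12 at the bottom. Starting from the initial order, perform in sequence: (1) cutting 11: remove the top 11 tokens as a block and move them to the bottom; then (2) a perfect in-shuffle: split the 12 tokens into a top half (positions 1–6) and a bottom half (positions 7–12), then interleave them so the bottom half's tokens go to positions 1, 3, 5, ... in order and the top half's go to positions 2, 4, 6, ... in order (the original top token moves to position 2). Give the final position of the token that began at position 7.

Track the token from position 7 forward through each operation:
  after op 1 (cut 11): 7 → 8
  after op 2 (in-shuffle): 8 → 3

3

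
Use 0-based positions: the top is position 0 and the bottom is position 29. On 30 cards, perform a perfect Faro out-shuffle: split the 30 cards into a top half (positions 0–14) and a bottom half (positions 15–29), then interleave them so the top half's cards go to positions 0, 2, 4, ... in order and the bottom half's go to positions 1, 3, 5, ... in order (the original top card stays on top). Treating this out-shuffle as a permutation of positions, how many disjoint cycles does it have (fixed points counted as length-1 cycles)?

3

Trace each unvisited position around until it returns:
(0) (1 2 4 8 16 3 ... len 28) (29)
3 cycles in total.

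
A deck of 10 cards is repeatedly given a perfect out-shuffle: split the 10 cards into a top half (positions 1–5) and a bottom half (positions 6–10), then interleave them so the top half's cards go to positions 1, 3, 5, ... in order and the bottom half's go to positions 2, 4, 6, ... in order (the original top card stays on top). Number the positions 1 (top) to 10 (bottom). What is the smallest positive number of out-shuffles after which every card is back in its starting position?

6

The out-shuffle permutes the 10 positions with cycle lengths [1, 1, 2, 6].
Every card is home exactly when every cycle has completed a whole number of laps, i.e. after lcm(1, 2, 6) = 6 out-shuffles.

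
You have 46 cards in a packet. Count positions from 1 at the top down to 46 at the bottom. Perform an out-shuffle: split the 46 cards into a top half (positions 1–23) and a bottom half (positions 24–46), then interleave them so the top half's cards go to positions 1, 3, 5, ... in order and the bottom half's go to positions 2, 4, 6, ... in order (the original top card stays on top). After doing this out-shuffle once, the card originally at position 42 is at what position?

38

Track the card's position through each out-shuffle:
42 → 38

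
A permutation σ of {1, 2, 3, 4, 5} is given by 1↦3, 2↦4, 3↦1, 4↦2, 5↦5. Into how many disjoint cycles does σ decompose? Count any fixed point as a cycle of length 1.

Cycle decomposition: (1 3) (2 4) (5).
3 cycles.

3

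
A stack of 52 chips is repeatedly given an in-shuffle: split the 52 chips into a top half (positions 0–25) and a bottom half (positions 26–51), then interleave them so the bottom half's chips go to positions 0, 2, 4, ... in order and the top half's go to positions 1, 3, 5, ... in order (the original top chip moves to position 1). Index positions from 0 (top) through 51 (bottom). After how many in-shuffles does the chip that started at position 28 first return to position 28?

Follow position 28 under repeated in-shuffles:
28 → 4 → 9 → 19 → 39 → 26 → 0 → 1 → ... → 28 (length 52)
It first returns after 52 in-shuffles.

52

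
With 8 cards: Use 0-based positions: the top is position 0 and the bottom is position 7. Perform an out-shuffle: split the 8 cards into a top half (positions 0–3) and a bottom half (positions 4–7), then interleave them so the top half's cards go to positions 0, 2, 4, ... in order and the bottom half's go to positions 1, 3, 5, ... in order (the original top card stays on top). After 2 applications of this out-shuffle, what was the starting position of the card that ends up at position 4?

1

Work backwards from position 4, undoing one out-shuffle at a time:
4 ← 2 ← 1
So the card now at position 4 started at position 1.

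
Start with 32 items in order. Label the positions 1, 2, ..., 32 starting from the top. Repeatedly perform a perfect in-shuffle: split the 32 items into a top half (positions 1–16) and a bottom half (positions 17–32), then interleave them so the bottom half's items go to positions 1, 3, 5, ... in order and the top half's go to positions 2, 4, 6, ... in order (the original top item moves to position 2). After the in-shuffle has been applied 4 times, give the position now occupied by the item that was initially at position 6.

30

Track the item's position through each in-shuffle:
6 → 12 → 24 → 15 → 30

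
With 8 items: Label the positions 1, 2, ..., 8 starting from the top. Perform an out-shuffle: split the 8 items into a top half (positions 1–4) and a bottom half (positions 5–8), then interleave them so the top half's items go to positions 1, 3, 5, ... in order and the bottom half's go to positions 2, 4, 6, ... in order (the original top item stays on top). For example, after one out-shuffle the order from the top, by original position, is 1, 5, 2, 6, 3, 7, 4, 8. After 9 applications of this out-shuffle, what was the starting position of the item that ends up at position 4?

4

Work backwards from position 4, undoing one out-shuffle at a time:
4 ← 6 ← 7 ← 4 ← 6 ← 7 ← 4 ← 6 ← 7 ← 4
So the item now at position 4 started at position 4.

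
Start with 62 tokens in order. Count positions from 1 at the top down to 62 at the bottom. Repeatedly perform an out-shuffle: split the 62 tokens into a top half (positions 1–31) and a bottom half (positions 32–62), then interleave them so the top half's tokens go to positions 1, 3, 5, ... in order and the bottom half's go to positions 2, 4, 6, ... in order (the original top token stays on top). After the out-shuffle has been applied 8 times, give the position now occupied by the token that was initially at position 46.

Track the token's position through each out-shuffle:
46 → 30 → 59 → 56 → 50 → 38 → 14 → 27 → 53

53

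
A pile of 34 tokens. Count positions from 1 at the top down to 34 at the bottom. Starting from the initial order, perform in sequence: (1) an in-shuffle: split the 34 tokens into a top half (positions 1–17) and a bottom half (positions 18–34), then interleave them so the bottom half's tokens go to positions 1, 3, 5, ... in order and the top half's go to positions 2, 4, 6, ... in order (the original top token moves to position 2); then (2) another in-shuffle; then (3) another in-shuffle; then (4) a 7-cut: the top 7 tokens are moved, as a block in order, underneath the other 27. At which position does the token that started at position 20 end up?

13

Track the token from position 20 forward through each operation:
  after op 1 (in-shuffle): 20 → 5
  after op 2 (in-shuffle): 5 → 10
  after op 3 (in-shuffle): 10 → 20
  after op 4 (cut 7): 20 → 13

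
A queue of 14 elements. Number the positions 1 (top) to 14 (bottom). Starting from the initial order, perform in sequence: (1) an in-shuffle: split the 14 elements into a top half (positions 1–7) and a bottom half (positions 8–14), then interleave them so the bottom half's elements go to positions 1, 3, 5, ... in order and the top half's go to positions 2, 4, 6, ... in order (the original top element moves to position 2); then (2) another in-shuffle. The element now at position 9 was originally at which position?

Undo the operations in reverse order, starting from position 9:
  undo op 2 (in-shuffle, from bottom half): 9 ← 12
  undo op 1 (in-shuffle, from top half): 12 ← 6
So the element at position 9 came from original position 6.

6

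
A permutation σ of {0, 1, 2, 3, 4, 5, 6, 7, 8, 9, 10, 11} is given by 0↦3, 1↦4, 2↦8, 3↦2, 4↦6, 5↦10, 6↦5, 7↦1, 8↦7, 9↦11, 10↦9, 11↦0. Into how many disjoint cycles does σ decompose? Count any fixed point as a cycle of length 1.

Cycle decomposition: (0 3 2 8 7 1 4 6 5 10 9 11).
1 cycle.

1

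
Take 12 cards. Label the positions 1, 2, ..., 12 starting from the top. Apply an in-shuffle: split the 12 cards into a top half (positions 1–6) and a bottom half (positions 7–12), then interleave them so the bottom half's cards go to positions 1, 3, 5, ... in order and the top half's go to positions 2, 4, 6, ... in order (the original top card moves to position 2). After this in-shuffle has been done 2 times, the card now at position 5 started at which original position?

Work backwards from position 5, undoing one in-shuffle at a time:
5 ← 9 ← 11
So the card now at position 5 started at position 11.

11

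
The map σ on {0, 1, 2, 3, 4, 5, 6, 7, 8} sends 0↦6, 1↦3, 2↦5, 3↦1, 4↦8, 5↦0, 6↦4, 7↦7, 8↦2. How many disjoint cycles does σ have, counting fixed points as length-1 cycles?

Cycle decomposition: (0 6 4 8 2 5) (1 3) (7).
3 cycles.

3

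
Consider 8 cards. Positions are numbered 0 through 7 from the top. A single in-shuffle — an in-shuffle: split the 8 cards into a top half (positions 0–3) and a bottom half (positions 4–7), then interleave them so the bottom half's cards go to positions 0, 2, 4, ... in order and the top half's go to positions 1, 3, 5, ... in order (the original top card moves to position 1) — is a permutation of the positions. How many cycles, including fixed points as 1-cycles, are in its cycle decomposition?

Trace each unvisited position around until it returns:
(0 1 3 7 6 4) (2 5)
2 cycles in total.

2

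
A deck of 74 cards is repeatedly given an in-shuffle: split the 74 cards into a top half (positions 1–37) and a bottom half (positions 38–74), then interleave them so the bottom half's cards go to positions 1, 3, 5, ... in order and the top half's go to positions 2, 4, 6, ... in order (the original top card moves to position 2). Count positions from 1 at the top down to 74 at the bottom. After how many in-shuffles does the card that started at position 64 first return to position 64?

Follow position 64 under repeated in-shuffles:
64 → 53 → 31 → 62 → 49 → 23 → 46 → 17 → 34 → 68 → 61 → 47 → 19 → 38 → 1 → 2 → 4 → 8 → 16 → 32 → 64
It first returns after 20 in-shuffles.

20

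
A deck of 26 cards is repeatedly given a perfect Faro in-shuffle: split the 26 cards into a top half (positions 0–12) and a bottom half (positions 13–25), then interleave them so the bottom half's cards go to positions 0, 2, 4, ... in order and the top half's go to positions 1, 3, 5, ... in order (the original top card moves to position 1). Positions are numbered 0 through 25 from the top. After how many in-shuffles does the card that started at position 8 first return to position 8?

2

Follow position 8 under repeated in-shuffles:
8 → 17 → 8
It first returns after 2 in-shuffles.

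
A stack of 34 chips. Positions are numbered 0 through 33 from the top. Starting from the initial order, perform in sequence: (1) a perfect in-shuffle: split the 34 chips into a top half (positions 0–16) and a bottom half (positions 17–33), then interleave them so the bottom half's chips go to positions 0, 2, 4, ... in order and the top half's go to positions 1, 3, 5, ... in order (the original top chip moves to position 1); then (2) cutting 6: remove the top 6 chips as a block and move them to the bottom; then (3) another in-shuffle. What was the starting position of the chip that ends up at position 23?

Undo the operations in reverse order, starting from position 23:
  undo op 3 (in-shuffle, from top half): 23 ← 11
  undo op 2 (cut 6): 11 ← 17
  undo op 1 (in-shuffle, from top half): 17 ← 8
So the chip at position 23 came from original position 8.

8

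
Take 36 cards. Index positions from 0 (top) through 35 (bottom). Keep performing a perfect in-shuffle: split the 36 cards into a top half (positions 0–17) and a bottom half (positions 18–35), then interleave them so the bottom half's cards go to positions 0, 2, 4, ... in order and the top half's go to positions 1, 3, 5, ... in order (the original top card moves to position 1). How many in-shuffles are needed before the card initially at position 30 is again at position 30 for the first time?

Follow position 30 under repeated in-shuffles:
30 → 24 → 12 → 25 → 14 → 29 → 22 → 8 → ... → 30 (length 36)
It first returns after 36 in-shuffles.

36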